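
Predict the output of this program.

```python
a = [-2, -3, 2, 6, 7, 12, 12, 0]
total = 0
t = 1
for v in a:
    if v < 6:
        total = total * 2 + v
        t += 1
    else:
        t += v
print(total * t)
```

-1008

v=-2: <6, total = 0*2+(-2) = -2; t=2
v=-3: <6, total = (-2)*2+(-3) = -7; t=3
v=2: <6, total = (-7)*2+2 = -12; t=4
v=6: not <6; t=10
v=7: not <6; t=17
v=12: not <6; t=29
v=12: not <6; t=41
v=0: <6, total = (-12)*2+0 = -24; t=42
total*t = (-24)*42 = -1008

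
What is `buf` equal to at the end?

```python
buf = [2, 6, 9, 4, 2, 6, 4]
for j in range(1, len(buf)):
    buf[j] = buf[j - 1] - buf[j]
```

[2, -4, -13, -17, -19, -25, -29]

j=1: buf[1] = 2-6 = -4 → [2, -4, 9, 4, 2, 6, 4]
j=2: buf[2] = (-4)-9 = -13 → [2, -4, -13, 4, 2, 6, 4]
j=3: buf[3] = (-13)-4 = -17 → [2, -4, -13, -17, 2, 6, 4]
j=4: buf[4] = (-17)-2 = -19 → [2, -4, -13, -17, -19, 6, 4]
j=5: buf[5] = (-19)-6 = -25 → [2, -4, -13, -17, -19, -25, 4]
j=6: buf[6] = (-25)-4 = -29 → [2, -4, -13, -17, -19, -25, -29]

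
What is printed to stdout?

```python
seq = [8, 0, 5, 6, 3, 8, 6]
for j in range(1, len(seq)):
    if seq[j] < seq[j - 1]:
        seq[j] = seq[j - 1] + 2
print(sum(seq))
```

j=1: 0<8, seq[1] = 8+2 = 10 → [8, 10, 5, 6, 3, 8, 6]
j=2: 5<10, seq[2] = 10+2 = 12 → [8, 10, 12, 6, 3, 8, 6]
j=3: 6<12, seq[3] = 12+2 = 14 → [8, 10, 12, 14, 3, 8, 6]
j=4: 3<14, seq[4] = 14+2 = 16 → [8, 10, 12, 14, 16, 8, 6]
j=5: 8<16, seq[5] = 16+2 = 18 → [8, 10, 12, 14, 16, 18, 6]
j=6: 6<18, seq[6] = 18+2 = 20 → [8, 10, 12, 14, 16, 18, 20]
sum = 98

98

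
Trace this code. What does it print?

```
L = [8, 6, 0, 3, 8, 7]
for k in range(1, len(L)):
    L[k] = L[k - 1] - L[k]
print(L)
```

k=1: L[1] = 8-6 = 2 → [8, 2, 0, 3, 8, 7]
k=2: L[2] = 2-0 = 2 → [8, 2, 2, 3, 8, 7]
k=3: L[3] = 2-3 = -1 → [8, 2, 2, -1, 8, 7]
k=4: L[4] = (-1)-8 = -9 → [8, 2, 2, -1, -9, 7]
k=5: L[5] = (-9)-7 = -16 → [8, 2, 2, -1, -9, -16]

[8, 2, 2, -1, -9, -16]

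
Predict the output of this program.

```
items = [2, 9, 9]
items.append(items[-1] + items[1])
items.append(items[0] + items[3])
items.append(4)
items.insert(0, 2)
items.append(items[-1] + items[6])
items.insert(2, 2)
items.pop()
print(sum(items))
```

66

append items[-1]+items[1] = 9+9 = 18 → [2, 9, 9, 18]
append items[0]+items[3] = 2+18 = 20 → [2, 9, 9, 18, 20]
append 4 → [2, 9, 9, 18, 20, 4]
insert 2 at 0 → [2, 2, 9, 9, 18, 20, 4]
append items[-1]+items[6] = 4+4 = 8 → [2, 2, 9, 9, 18, 20, 4, 8]
insert 2 at 2 → [2, 2, 2, 9, 9, 18, 20, 4, 8]
pop() removes 8 → [2, 2, 2, 9, 9, 18, 20, 4]
sum = 66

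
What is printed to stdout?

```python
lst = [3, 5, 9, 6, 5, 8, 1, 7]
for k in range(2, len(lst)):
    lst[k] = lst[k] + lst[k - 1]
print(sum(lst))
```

175

k=2: lst[2] = 9+5 = 14 → [3, 5, 14, 6, 5, 8, 1, 7]
k=3: lst[3] = 6+14 = 20 → [3, 5, 14, 20, 5, 8, 1, 7]
k=4: lst[4] = 5+20 = 25 → [3, 5, 14, 20, 25, 8, 1, 7]
k=5: lst[5] = 8+25 = 33 → [3, 5, 14, 20, 25, 33, 1, 7]
k=6: lst[6] = 1+33 = 34 → [3, 5, 14, 20, 25, 33, 34, 7]
k=7: lst[7] = 7+34 = 41 → [3, 5, 14, 20, 25, 33, 34, 41]
sum = 175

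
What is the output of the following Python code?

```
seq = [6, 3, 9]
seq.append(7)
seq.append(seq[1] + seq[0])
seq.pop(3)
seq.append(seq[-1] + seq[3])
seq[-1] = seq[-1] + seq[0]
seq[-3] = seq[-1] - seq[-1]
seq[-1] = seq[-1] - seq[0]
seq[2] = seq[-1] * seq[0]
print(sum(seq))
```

144

append 7 → [6, 3, 9, 7]
append seq[1]+seq[0] = 3+6 = 9 → [6, 3, 9, 7, 9]
pop(3) removes 7 → [6, 3, 9, 9]
append seq[-1]+seq[3] = 9+9 = 18 → [6, 3, 9, 9, 18]
seq[-1] = seq[-1]+seq[0] = 18+6 = 24 → [6, 3, 9, 9, 24]
seq[-3] = seq[-1]-seq[-1] = 24-24 = 0 → [6, 3, 0, 9, 24]
seq[-1] = seq[-1]-seq[0] = 24-6 = 18 → [6, 3, 0, 9, 18]
seq[2] = seq[-1]*seq[0] = 18*6 = 108 → [6, 3, 108, 9, 18]
sum = 144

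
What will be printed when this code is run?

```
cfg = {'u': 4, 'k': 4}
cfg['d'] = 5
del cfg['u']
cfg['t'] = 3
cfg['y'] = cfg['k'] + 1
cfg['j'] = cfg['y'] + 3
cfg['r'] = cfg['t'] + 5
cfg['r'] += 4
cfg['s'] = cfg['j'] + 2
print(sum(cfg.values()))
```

cfg['d'] = 5 → {'u': 4, 'k': 4, 'd': 5}
del 'u' → {'k': 4, 'd': 5}
cfg['t'] = 3 → {'k': 4, 'd': 5, 't': 3}
cfg['y'] = cfg['k']+1 = 5 → {'k': 4, 'd': 5, 't': 3, 'y': 5}
cfg['j'] = cfg['y']+3 = 8 → {'k': 4, 'd': 5, 't': 3, 'y': 5, 'j': 8}
cfg['r'] = cfg['t']+5 = 8 → {'k': 4, 'd': 5, 't': 3, 'y': 5, 'j': 8, 'r': 8}
cfg['r'] = 8+4 = 12 → {'k': 4, 'd': 5, 't': 3, 'y': 5, 'j': 8, 'r': 12}
cfg['s'] = cfg['j']+2 = 10 → {'k': 4, 'd': 5, 't': 3, 'y': 5, 'j': 8, 'r': 12, 's': 10}
sum of values = 47

47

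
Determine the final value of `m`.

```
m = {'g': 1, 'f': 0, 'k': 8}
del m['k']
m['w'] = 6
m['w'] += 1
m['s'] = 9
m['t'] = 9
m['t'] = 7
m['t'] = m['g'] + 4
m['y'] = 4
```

del 'k' → {'g': 1, 'f': 0}
m['w'] = 6 → {'g': 1, 'f': 0, 'w': 6}
m['w'] = 6+1 = 7 → {'g': 1, 'f': 0, 'w': 7}
m['s'] = 9 → {'g': 1, 'f': 0, 'w': 7, 's': 9}
m['t'] = 9 → {'g': 1, 'f': 0, 'w': 7, 's': 9, 't': 9}
m['t'] = 7 → {'g': 1, 'f': 0, 'w': 7, 's': 9, 't': 7}
m['t'] = m['g']+4 = 5 → {'g': 1, 'f': 0, 'w': 7, 's': 9, 't': 5}
m['y'] = 4 → {'g': 1, 'f': 0, 'w': 7, 's': 9, 't': 5, 'y': 4}

{'g': 1, 'f': 0, 'w': 7, 's': 9, 't': 5, 'y': 4}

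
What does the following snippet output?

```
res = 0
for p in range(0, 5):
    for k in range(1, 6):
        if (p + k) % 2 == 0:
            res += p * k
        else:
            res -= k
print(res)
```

p=0,k=1: odd sum, res = 0-1 = -1
p=0,k=2: even sum, res = (-1)+0 = -1
p=0,k=3: odd sum, res = (-1)-3 = -4
p=0,k=4: even sum, res = (-4)+0 = -4
p=0,k=5: odd sum, res = (-4)-5 = -9
p=1,k=1: even sum, res = (-9)+1 = -8
p=1,k=2: odd sum, res = (-8)-2 = -10
p=1,k=3: even sum, res = (-10)+3 = -7
p=1,k=4: odd sum, res = (-7)-4 = -11
p=1,k=5: even sum, res = (-11)+5 = -6
p=2,k=1: odd sum, res = (-6)-1 = -7
p=2,k=2: even sum, res = (-7)+4 = -3
p=2,k=3: odd sum, res = (-3)-3 = -6
p=2,k=4: even sum, res = (-6)+8 = 2
p=2,k=5: odd sum, res = 2-5 = -3
p=3,k=1: even sum, res = (-3)+3 = 0
p=3,k=2: odd sum, res = 0-2 = -2
p=3,k=3: even sum, res = (-2)+9 = 7
p=3,k=4: odd sum, res = 7-4 = 3
p=3,k=5: even sum, res = 3+15 = 18
p=4,k=1: odd sum, res = 18-1 = 17
p=4,k=2: even sum, res = 17+8 = 25
p=4,k=3: odd sum, res = 25-3 = 22
p=4,k=4: even sum, res = 22+16 = 38
p=4,k=5: odd sum, res = 38-5 = 33

33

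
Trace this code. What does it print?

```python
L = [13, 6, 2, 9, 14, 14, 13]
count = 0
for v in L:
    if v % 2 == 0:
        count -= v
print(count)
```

v=13: not even
v=6: even, count = 0-6 = -6
v=2: even, count = (-6)-2 = -8
v=9: not even
v=14: even, count = (-8)-14 = -22
v=14: even, count = (-22)-14 = -36
v=13: not even

-36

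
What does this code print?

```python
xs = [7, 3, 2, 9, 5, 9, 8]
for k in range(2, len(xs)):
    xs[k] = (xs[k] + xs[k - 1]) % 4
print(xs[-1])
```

0

k=2: xs[2] = (2+3)%4 = 1 → [7, 3, 1, 9, 5, 9, 8]
k=3: xs[3] = (9+1)%4 = 2 → [7, 3, 1, 2, 5, 9, 8]
k=4: xs[4] = (5+2)%4 = 3 → [7, 3, 1, 2, 3, 9, 8]
k=5: xs[5] = (9+3)%4 = 0 → [7, 3, 1, 2, 3, 0, 8]
k=6: xs[6] = (8+0)%4 = 0 → [7, 3, 1, 2, 3, 0, 0]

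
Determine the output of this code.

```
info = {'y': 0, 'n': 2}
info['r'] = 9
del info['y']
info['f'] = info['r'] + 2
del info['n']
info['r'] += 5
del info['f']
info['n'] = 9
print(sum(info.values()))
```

info['r'] = 9 → {'y': 0, 'n': 2, 'r': 9}
del 'y' → {'n': 2, 'r': 9}
info['f'] = info['r']+2 = 11 → {'n': 2, 'r': 9, 'f': 11}
del 'n' → {'r': 9, 'f': 11}
info['r'] = 9+5 = 14 → {'r': 14, 'f': 11}
del 'f' → {'r': 14}
info['n'] = 9 → {'r': 14, 'n': 9}
sum of values = 23

23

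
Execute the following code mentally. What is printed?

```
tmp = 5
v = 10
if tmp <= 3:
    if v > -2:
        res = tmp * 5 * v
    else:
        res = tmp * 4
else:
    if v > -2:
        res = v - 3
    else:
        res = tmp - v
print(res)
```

7

tmp=5, v=10
tmp <= 3 is False; v > -2 is True
→ res = v - 3 = 7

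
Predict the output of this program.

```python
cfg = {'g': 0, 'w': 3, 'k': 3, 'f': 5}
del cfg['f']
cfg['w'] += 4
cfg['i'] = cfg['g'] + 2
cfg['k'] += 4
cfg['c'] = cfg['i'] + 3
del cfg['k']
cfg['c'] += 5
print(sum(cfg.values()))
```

del 'f' → {'g': 0, 'w': 3, 'k': 3}
cfg['w'] = 3+4 = 7 → {'g': 0, 'w': 7, 'k': 3}
cfg['i'] = cfg['g']+2 = 2 → {'g': 0, 'w': 7, 'k': 3, 'i': 2}
cfg['k'] = 3+4 = 7 → {'g': 0, 'w': 7, 'k': 7, 'i': 2}
cfg['c'] = cfg['i']+3 = 5 → {'g': 0, 'w': 7, 'k': 7, 'i': 2, 'c': 5}
del 'k' → {'g': 0, 'w': 7, 'i': 2, 'c': 5}
cfg['c'] = 5+5 = 10 → {'g': 0, 'w': 7, 'i': 2, 'c': 10}
sum of values = 19

19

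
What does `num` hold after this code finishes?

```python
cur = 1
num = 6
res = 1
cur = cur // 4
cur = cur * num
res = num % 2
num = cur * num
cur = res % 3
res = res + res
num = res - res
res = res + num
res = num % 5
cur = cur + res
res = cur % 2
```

cur = 1//4 = 0
cur = 0*6 = 0
res = 6%2 = 0
num = 0*6 = 0
cur = 0%3 = 0
res = 0+0 = 0
num = 0-0 = 0
res = 0+0 = 0
res = 0%5 = 0
cur = 0+0 = 0
res = 0%2 = 0

0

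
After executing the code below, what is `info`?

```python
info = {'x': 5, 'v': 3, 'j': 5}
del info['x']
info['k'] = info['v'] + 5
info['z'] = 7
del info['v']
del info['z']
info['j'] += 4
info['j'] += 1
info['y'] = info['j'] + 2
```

del 'x' → {'v': 3, 'j': 5}
info['k'] = info['v']+5 = 8 → {'v': 3, 'j': 5, 'k': 8}
info['z'] = 7 → {'v': 3, 'j': 5, 'k': 8, 'z': 7}
del 'v' → {'j': 5, 'k': 8, 'z': 7}
del 'z' → {'j': 5, 'k': 8}
info['j'] = 5+4 = 9 → {'j': 9, 'k': 8}
info['j'] = 9+1 = 10 → {'j': 10, 'k': 8}
info['y'] = info['j']+2 = 12 → {'j': 10, 'k': 8, 'y': 12}

{'j': 10, 'k': 8, 'y': 12}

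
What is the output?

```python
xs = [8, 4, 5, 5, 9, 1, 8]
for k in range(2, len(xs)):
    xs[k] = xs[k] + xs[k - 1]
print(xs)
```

[8, 4, 9, 14, 23, 24, 32]

k=2: xs[2] = 5+4 = 9 → [8, 4, 9, 5, 9, 1, 8]
k=3: xs[3] = 5+9 = 14 → [8, 4, 9, 14, 9, 1, 8]
k=4: xs[4] = 9+14 = 23 → [8, 4, 9, 14, 23, 1, 8]
k=5: xs[5] = 1+23 = 24 → [8, 4, 9, 14, 23, 24, 8]
k=6: xs[6] = 8+24 = 32 → [8, 4, 9, 14, 23, 24, 32]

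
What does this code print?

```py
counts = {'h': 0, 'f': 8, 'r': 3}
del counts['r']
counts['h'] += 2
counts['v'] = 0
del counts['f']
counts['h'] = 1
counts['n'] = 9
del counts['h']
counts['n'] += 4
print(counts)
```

{'v': 0, 'n': 13}

del 'r' → {'h': 0, 'f': 8}
counts['h'] = 0+2 = 2 → {'h': 2, 'f': 8}
counts['v'] = 0 → {'h': 2, 'f': 8, 'v': 0}
del 'f' → {'h': 2, 'v': 0}
counts['h'] = 1 → {'h': 1, 'v': 0}
counts['n'] = 9 → {'h': 1, 'v': 0, 'n': 9}
del 'h' → {'v': 0, 'n': 9}
counts['n'] = 9+4 = 13 → {'v': 0, 'n': 13}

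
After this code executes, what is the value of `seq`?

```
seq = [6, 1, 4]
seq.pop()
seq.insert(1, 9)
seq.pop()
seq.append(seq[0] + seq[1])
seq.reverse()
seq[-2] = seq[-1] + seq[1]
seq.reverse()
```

pop() removes 4 → [6, 1]
insert 9 at 1 → [6, 9, 1]
pop() removes 1 → [6, 9]
append seq[0]+seq[1] = 6+9 = 15 → [6, 9, 15]
reverse → [15, 9, 6]
seq[-2] = seq[-1]+seq[1] = 6+9 = 15 → [15, 15, 6]
reverse → [6, 15, 15]

[6, 15, 15]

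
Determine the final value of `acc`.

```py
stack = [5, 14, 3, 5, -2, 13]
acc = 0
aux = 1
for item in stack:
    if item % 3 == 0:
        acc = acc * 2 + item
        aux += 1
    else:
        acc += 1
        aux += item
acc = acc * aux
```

370

item=5: not %3==0, acc = 0+1 = 1; aux=6
item=14: not %3==0, acc = 1+1 = 2; aux=20
item=3: %3==0, acc = 2*2+3 = 7; aux=21
item=5: not %3==0, acc = 7+1 = 8; aux=26
item=-2: not %3==0, acc = 8+1 = 9; aux=24
item=13: not %3==0, acc = 9+1 = 10; aux=37
acc*aux = 10*37 = 370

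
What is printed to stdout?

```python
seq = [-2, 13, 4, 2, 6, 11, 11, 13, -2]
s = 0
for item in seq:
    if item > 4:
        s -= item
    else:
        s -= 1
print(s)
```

-58

item=-2: not >4, s = 0-1 = -1
item=13: >4, s = (-1)-13 = -14
item=4: not >4, s = (-14)-1 = -15
item=2: not >4, s = (-15)-1 = -16
item=6: >4, s = (-16)-6 = -22
item=11: >4, s = (-22)-11 = -33
item=11: >4, s = (-33)-11 = -44
item=13: >4, s = (-44)-13 = -57
item=-2: not >4, s = (-57)-1 = -58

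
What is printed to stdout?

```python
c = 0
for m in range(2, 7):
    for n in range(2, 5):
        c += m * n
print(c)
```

180

m=2,n=2: c = 0+4 = 4
m=2,n=3: c = 4+6 = 10
m=2,n=4: c = 10+8 = 18
m=3,n=2: c = 18+6 = 24
m=3,n=3: c = 24+9 = 33
m=3,n=4: c = 33+12 = 45
m=4,n=2: c = 45+8 = 53
m=4,n=3: c = 53+12 = 65
m=4,n=4: c = 65+16 = 81
m=5,n=2: c = 81+10 = 91
m=5,n=3: c = 91+15 = 106
m=5,n=4: c = 106+20 = 126
m=6,n=2: c = 126+12 = 138
m=6,n=3: c = 138+18 = 156
m=6,n=4: c = 156+24 = 180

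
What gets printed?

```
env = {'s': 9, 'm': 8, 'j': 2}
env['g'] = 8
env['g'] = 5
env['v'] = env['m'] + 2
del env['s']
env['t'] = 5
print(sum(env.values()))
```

30

env['g'] = 8 → {'s': 9, 'm': 8, 'j': 2, 'g': 8}
env['g'] = 5 → {'s': 9, 'm': 8, 'j': 2, 'g': 5}
env['v'] = env['m']+2 = 10 → {'s': 9, 'm': 8, 'j': 2, 'g': 5, 'v': 10}
del 's' → {'m': 8, 'j': 2, 'g': 5, 'v': 10}
env['t'] = 5 → {'m': 8, 'j': 2, 'g': 5, 'v': 10, 't': 5}
sum of values = 30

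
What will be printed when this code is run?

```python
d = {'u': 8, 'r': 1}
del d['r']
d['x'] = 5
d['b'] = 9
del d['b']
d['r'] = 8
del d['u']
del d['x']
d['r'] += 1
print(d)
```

del 'r' → {'u': 8}
d['x'] = 5 → {'u': 8, 'x': 5}
d['b'] = 9 → {'u': 8, 'x': 5, 'b': 9}
del 'b' → {'u': 8, 'x': 5}
d['r'] = 8 → {'u': 8, 'x': 5, 'r': 8}
del 'u' → {'x': 5, 'r': 8}
del 'x' → {'r': 8}
d['r'] = 8+1 = 9 → {'r': 9}

{'r': 9}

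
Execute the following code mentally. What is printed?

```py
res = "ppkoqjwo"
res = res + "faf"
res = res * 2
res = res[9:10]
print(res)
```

a

+ 'faf' → 'ppkoqjwofaf'
repeat ×2 → 'ppkoqjwofafppkoqjwofaf'
slice [9:10] → 'a'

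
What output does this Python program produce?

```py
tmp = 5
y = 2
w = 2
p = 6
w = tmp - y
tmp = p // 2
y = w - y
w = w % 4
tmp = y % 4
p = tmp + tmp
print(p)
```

2

w = 5-2 = 3
tmp = 6//2 = 3
y = 3-2 = 1
w = 3%4 = 3
tmp = 1%4 = 1
p = 1+1 = 2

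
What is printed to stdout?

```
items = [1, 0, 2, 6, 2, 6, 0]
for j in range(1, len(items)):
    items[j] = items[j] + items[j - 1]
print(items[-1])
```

j=1: items[1] = 0+1 = 1 → [1, 1, 2, 6, 2, 6, 0]
j=2: items[2] = 2+1 = 3 → [1, 1, 3, 6, 2, 6, 0]
j=3: items[3] = 6+3 = 9 → [1, 1, 3, 9, 2, 6, 0]
j=4: items[4] = 2+9 = 11 → [1, 1, 3, 9, 11, 6, 0]
j=5: items[5] = 6+11 = 17 → [1, 1, 3, 9, 11, 17, 0]
j=6: items[6] = 0+17 = 17 → [1, 1, 3, 9, 11, 17, 17]

17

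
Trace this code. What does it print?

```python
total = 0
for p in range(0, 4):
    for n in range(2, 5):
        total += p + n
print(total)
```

p=0,n=2: total = 0+2 = 2
p=0,n=3: total = 2+3 = 5
p=0,n=4: total = 5+4 = 9
p=1,n=2: total = 9+3 = 12
p=1,n=3: total = 12+4 = 16
p=1,n=4: total = 16+5 = 21
p=2,n=2: total = 21+4 = 25
p=2,n=3: total = 25+5 = 30
p=2,n=4: total = 30+6 = 36
p=3,n=2: total = 36+5 = 41
p=3,n=3: total = 41+6 = 47
p=3,n=4: total = 47+7 = 54

54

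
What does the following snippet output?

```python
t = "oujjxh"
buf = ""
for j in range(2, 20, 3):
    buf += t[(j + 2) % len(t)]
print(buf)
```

j=2: add t[4]='x' → 'x'
j=5: add t[1]='u' → 'xu'
j=8: add t[4]='x' → 'xux'
j=11: add t[1]='u' → 'xuxu'
j=14: add t[4]='x' → 'xuxux'
j=17: add t[1]='u' → 'xuxuxu'

xuxuxu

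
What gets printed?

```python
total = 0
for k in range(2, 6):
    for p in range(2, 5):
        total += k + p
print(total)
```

78

k=2,p=2: total = 0+4 = 4
k=2,p=3: total = 4+5 = 9
k=2,p=4: total = 9+6 = 15
k=3,p=2: total = 15+5 = 20
k=3,p=3: total = 20+6 = 26
k=3,p=4: total = 26+7 = 33
k=4,p=2: total = 33+6 = 39
k=4,p=3: total = 39+7 = 46
k=4,p=4: total = 46+8 = 54
k=5,p=2: total = 54+7 = 61
k=5,p=3: total = 61+8 = 69
k=5,p=4: total = 69+9 = 78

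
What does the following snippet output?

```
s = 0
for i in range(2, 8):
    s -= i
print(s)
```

-27

i=2: s = 0-2 = -2
i=3: s = (-2)-3 = -5
i=4: s = (-5)-4 = -9
i=5: s = (-9)-5 = -14
i=6: s = (-14)-6 = -20
i=7: s = (-20)-7 = -27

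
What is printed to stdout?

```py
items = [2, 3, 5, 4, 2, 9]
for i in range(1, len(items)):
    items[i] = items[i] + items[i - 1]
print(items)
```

i=1: items[1] = 3+2 = 5 → [2, 5, 5, 4, 2, 9]
i=2: items[2] = 5+5 = 10 → [2, 5, 10, 4, 2, 9]
i=3: items[3] = 4+10 = 14 → [2, 5, 10, 14, 2, 9]
i=4: items[4] = 2+14 = 16 → [2, 5, 10, 14, 16, 9]
i=5: items[5] = 9+16 = 25 → [2, 5, 10, 14, 16, 25]

[2, 5, 10, 14, 16, 25]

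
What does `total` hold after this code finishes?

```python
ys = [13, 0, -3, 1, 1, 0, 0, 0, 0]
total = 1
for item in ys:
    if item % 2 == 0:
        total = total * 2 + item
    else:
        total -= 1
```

-48

item=13: not even, total = 1-1 = 0
item=0: even, total = 0*2+0 = 0
item=-3: not even, total = 0-1 = -1
item=1: not even, total = (-1)-1 = -2
item=1: not even, total = (-2)-1 = -3
item=0: even, total = (-3)*2+0 = -6
item=0: even, total = (-6)*2+0 = -12
item=0: even, total = (-12)*2+0 = -24
item=0: even, total = (-24)*2+0 = -48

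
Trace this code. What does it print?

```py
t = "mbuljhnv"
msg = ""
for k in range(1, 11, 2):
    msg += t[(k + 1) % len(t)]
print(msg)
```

ujnmu

k=1: add t[2]='u' → 'u'
k=3: add t[4]='j' → 'uj'
k=5: add t[6]='n' → 'ujn'
k=7: add t[0]='m' → 'ujnm'
k=9: add t[2]='u' → 'ujnmu'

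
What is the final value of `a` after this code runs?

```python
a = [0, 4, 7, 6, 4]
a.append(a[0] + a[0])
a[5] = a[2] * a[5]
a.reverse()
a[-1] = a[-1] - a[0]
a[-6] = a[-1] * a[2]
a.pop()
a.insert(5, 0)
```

append a[0]+a[0] = 0+0 = 0 → [0, 4, 7, 6, 4, 0]
a[5] = a[2]*a[5] = 7*0 = 0 → [0, 4, 7, 6, 4, 0]
reverse → [0, 4, 6, 7, 4, 0]
a[-1] = a[-1]-a[0] = 0-0 = 0 → [0, 4, 6, 7, 4, 0]
a[-6] = a[-1]*a[2] = 0*6 = 0 → [0, 4, 6, 7, 4, 0]
pop() removes 0 → [0, 4, 6, 7, 4]
insert 0 at 5 → [0, 4, 6, 7, 4, 0]

[0, 4, 6, 7, 4, 0]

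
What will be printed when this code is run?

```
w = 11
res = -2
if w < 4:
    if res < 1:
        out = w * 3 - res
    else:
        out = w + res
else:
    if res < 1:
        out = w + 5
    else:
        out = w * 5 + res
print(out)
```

w=11, res=-2
w < 4 is False; res < 1 is True
→ out = w + 5 = 16

16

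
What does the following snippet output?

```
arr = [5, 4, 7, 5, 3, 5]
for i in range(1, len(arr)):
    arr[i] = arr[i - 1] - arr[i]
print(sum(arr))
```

-44

i=1: arr[1] = 5-4 = 1 → [5, 1, 7, 5, 3, 5]
i=2: arr[2] = 1-7 = -6 → [5, 1, -6, 5, 3, 5]
i=3: arr[3] = (-6)-5 = -11 → [5, 1, -6, -11, 3, 5]
i=4: arr[4] = (-11)-3 = -14 → [5, 1, -6, -11, -14, 5]
i=5: arr[5] = (-14)-5 = -19 → [5, 1, -6, -11, -14, -19]
sum = -44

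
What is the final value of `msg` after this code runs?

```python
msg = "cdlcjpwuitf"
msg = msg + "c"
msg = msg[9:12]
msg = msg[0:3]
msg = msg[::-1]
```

+ 'c' → 'cdlcjpwuitfc'
slice [9:12] → 'tfc'
slice [0:3] → 'tfc'
reverse → 'cft'

'cft'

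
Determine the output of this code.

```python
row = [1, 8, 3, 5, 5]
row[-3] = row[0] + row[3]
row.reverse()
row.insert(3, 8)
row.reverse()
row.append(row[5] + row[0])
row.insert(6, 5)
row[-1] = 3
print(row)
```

[1, 8, 8, 6, 5, 5, 5, 3]

row[-3] = row[0]+row[3] = 1+5 = 6 → [1, 8, 6, 5, 5]
reverse → [5, 5, 6, 8, 1]
insert 8 at 3 → [5, 5, 6, 8, 8, 1]
reverse → [1, 8, 8, 6, 5, 5]
append row[5]+row[0] = 5+1 = 6 → [1, 8, 8, 6, 5, 5, 6]
insert 5 at 6 → [1, 8, 8, 6, 5, 5, 5, 6]
row[-1] = 3 → [1, 8, 8, 6, 5, 5, 5, 3]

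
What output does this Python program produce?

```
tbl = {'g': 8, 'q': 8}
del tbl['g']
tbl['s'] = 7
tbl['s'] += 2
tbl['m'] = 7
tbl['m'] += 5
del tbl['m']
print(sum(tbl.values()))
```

del 'g' → {'q': 8}
tbl['s'] = 7 → {'q': 8, 's': 7}
tbl['s'] = 7+2 = 9 → {'q': 8, 's': 9}
tbl['m'] = 7 → {'q': 8, 's': 9, 'm': 7}
tbl['m'] = 7+5 = 12 → {'q': 8, 's': 9, 'm': 12}
del 'm' → {'q': 8, 's': 9}
sum of values = 17

17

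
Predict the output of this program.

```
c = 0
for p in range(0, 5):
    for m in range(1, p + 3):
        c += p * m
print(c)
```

155

p=0,m=1: c = 0+0 = 0
p=0,m=2: c = 0+0 = 0
p=1,m=1: c = 0+1 = 1
p=1,m=2: c = 1+2 = 3
p=1,m=3: c = 3+3 = 6
p=2,m=1: c = 6+2 = 8
p=2,m=2: c = 8+4 = 12
p=2,m=3: c = 12+6 = 18
p=2,m=4: c = 18+8 = 26
p=3,m=1: c = 26+3 = 29
p=3,m=2: c = 29+6 = 35
p=3,m=3: c = 35+9 = 44
p=3,m=4: c = 44+12 = 56
p=3,m=5: c = 56+15 = 71
p=4,m=1: c = 71+4 = 75
p=4,m=2: c = 75+8 = 83
p=4,m=3: c = 83+12 = 95
p=4,m=4: c = 95+16 = 111
p=4,m=5: c = 111+20 = 131
p=4,m=6: c = 131+24 = 155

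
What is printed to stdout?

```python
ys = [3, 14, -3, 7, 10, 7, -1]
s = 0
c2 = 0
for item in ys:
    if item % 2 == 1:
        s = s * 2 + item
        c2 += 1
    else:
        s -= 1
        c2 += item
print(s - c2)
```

16

item=3: odd, s = 0*2+3 = 3; c2=1
item=14: not odd, s = 3-1 = 2; c2=15
item=-3: odd, s = 2*2+(-3) = 1; c2=16
item=7: odd, s = 1*2+7 = 9; c2=17
item=10: not odd, s = 9-1 = 8; c2=27
item=7: odd, s = 8*2+7 = 23; c2=28
item=-1: odd, s = 23*2+(-1) = 45; c2=29
s-c2 = 45-29 = 16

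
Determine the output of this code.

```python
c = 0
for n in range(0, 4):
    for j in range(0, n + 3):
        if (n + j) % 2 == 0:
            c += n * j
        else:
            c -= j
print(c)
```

30

n=0,j=0: even sum, c = 0+0 = 0
n=0,j=1: odd sum, c = 0-1 = -1
n=0,j=2: even sum, c = (-1)+0 = -1
n=1,j=0: odd sum, c = (-1)-0 = -1
n=1,j=1: even sum, c = (-1)+1 = 0
n=1,j=2: odd sum, c = 0-2 = -2
n=1,j=3: even sum, c = (-2)+3 = 1
n=2,j=0: even sum, c = 1+0 = 1
n=2,j=1: odd sum, c = 1-1 = 0
n=2,j=2: even sum, c = 0+4 = 4
n=2,j=3: odd sum, c = 4-3 = 1
n=2,j=4: even sum, c = 1+8 = 9
n=3,j=0: odd sum, c = 9-0 = 9
n=3,j=1: even sum, c = 9+3 = 12
n=3,j=2: odd sum, c = 12-2 = 10
n=3,j=3: even sum, c = 10+9 = 19
n=3,j=4: odd sum, c = 19-4 = 15
n=3,j=5: even sum, c = 15+15 = 30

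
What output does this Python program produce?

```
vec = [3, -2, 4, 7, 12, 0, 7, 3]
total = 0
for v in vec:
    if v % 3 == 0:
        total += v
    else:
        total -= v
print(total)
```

2

v=3: %3==0, total = 0+3 = 3
v=-2: not %3==0, total = 3-(-2) = 5
v=4: not %3==0, total = 5-4 = 1
v=7: not %3==0, total = 1-7 = -6
v=12: %3==0, total = (-6)+12 = 6
v=0: %3==0, total = 6+0 = 6
v=7: not %3==0, total = 6-7 = -1
v=3: %3==0, total = (-1)+3 = 2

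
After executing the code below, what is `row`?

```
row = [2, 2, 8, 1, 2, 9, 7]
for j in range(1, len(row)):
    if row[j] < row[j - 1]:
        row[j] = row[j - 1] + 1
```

[2, 2, 8, 9, 10, 11, 12]

j=1: 2>=2, unchanged → [2, 2, 8, 1, 2, 9, 7]
j=2: 8>=2, unchanged → [2, 2, 8, 1, 2, 9, 7]
j=3: 1<8, row[3] = 8+1 = 9 → [2, 2, 8, 9, 2, 9, 7]
j=4: 2<9, row[4] = 9+1 = 10 → [2, 2, 8, 9, 10, 9, 7]
j=5: 9<10, row[5] = 10+1 = 11 → [2, 2, 8, 9, 10, 11, 7]
j=6: 7<11, row[6] = 11+1 = 12 → [2, 2, 8, 9, 10, 11, 12]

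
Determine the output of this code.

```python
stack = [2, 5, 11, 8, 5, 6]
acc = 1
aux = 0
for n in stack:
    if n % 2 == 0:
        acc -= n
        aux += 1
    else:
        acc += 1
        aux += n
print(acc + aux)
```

12

n=2: even, acc = 1-2 = -1; aux=1
n=5: not even, acc = (-1)+1 = 0; aux=6
n=11: not even, acc = 0+1 = 1; aux=17
n=8: even, acc = 1-8 = -7; aux=18
n=5: not even, acc = (-7)+1 = -6; aux=23
n=6: even, acc = (-6)-6 = -12; aux=24
acc+aux = (-12)+24 = 12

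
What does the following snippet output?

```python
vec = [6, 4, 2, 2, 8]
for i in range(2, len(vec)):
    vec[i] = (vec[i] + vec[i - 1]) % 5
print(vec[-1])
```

1

i=2: vec[2] = (2+4)%5 = 1 → [6, 4, 1, 2, 8]
i=3: vec[3] = (2+1)%5 = 3 → [6, 4, 1, 3, 8]
i=4: vec[4] = (8+3)%5 = 1 → [6, 4, 1, 3, 1]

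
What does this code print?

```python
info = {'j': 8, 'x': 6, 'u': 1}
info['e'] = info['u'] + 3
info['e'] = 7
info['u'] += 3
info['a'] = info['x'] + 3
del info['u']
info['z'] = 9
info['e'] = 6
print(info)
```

info['e'] = info['u']+3 = 4 → {'j': 8, 'x': 6, 'u': 1, 'e': 4}
info['e'] = 7 → {'j': 8, 'x': 6, 'u': 1, 'e': 7}
info['u'] = 1+3 = 4 → {'j': 8, 'x': 6, 'u': 4, 'e': 7}
info['a'] = info['x']+3 = 9 → {'j': 8, 'x': 6, 'u': 4, 'e': 7, 'a': 9}
del 'u' → {'j': 8, 'x': 6, 'e': 7, 'a': 9}
info['z'] = 9 → {'j': 8, 'x': 6, 'e': 7, 'a': 9, 'z': 9}
info['e'] = 6 → {'j': 8, 'x': 6, 'e': 6, 'a': 9, 'z': 9}

{'j': 8, 'x': 6, 'e': 6, 'a': 9, 'z': 9}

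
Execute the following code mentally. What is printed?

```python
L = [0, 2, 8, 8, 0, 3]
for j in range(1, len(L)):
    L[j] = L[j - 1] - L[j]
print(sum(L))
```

j=1: L[1] = 0-2 = -2 → [0, -2, 8, 8, 0, 3]
j=2: L[2] = (-2)-8 = -10 → [0, -2, -10, 8, 0, 3]
j=3: L[3] = (-10)-8 = -18 → [0, -2, -10, -18, 0, 3]
j=4: L[4] = (-18)-0 = -18 → [0, -2, -10, -18, -18, 3]
j=5: L[5] = (-18)-3 = -21 → [0, -2, -10, -18, -18, -21]
sum = -69

-69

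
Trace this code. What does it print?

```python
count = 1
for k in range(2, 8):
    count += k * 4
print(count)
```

k=2: count = 1+2*4 = 9
k=3: count = 9+3*4 = 21
k=4: count = 21+4*4 = 37
k=5: count = 37+5*4 = 57
k=6: count = 57+6*4 = 81
k=7: count = 81+7*4 = 109

109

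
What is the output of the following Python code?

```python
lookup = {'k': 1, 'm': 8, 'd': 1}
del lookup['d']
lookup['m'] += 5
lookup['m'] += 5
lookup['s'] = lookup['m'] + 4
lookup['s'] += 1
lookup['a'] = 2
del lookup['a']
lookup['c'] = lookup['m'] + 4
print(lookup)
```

del 'd' → {'k': 1, 'm': 8}
lookup['m'] = 8+5 = 13 → {'k': 1, 'm': 13}
lookup['m'] = 13+5 = 18 → {'k': 1, 'm': 18}
lookup['s'] = lookup['m']+4 = 22 → {'k': 1, 'm': 18, 's': 22}
lookup['s'] = 22+1 = 23 → {'k': 1, 'm': 18, 's': 23}
lookup['a'] = 2 → {'k': 1, 'm': 18, 's': 23, 'a': 2}
del 'a' → {'k': 1, 'm': 18, 's': 23}
lookup['c'] = lookup['m']+4 = 22 → {'k': 1, 'm': 18, 's': 23, 'c': 22}

{'k': 1, 'm': 18, 's': 23, 'c': 22}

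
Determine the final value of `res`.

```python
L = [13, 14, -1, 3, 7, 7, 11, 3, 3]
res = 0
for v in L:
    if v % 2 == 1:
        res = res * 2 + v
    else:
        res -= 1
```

v=13: odd, res = 0*2+13 = 13
v=14: not odd, res = 13-1 = 12
v=-1: odd, res = 12*2+(-1) = 23
v=3: odd, res = 23*2+3 = 49
v=7: odd, res = 49*2+7 = 105
v=7: odd, res = 105*2+7 = 217
v=11: odd, res = 217*2+11 = 445
v=3: odd, res = 445*2+3 = 893
v=3: odd, res = 893*2+3 = 1789

1789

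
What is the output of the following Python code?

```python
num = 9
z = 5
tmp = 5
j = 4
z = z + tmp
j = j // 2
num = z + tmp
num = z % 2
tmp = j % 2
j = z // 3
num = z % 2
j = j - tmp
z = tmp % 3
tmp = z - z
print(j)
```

z = 5+5 = 10
j = 4//2 = 2
num = 10+5 = 15
num = 10%2 = 0
tmp = 2%2 = 0
j = 10//3 = 3
num = 10%2 = 0
j = 3-0 = 3
z = 0%3 = 0
tmp = 0-0 = 0

3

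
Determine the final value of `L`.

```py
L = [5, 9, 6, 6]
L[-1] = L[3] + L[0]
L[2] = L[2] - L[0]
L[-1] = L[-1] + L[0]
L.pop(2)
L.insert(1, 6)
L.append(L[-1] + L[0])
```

[5, 6, 9, 16, 21]

L[-1] = L[3]+L[0] = 6+5 = 11 → [5, 9, 6, 11]
L[2] = L[2]-L[0] = 6-5 = 1 → [5, 9, 1, 11]
L[-1] = L[-1]+L[0] = 11+5 = 16 → [5, 9, 1, 16]
pop(2) removes 1 → [5, 9, 16]
insert 6 at 1 → [5, 6, 9, 16]
append L[-1]+L[0] = 16+5 = 21 → [5, 6, 9, 16, 21]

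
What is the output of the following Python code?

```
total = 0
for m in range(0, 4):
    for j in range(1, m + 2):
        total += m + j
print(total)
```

40

m=0,j=1: total = 0+1 = 1
m=1,j=1: total = 1+2 = 3
m=1,j=2: total = 3+3 = 6
m=2,j=1: total = 6+3 = 9
m=2,j=2: total = 9+4 = 13
m=2,j=3: total = 13+5 = 18
m=3,j=1: total = 18+4 = 22
m=3,j=2: total = 22+5 = 27
m=3,j=3: total = 27+6 = 33
m=3,j=4: total = 33+7 = 40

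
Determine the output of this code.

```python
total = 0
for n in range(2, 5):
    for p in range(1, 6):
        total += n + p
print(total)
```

90

n=2,p=1: total = 0+3 = 3
n=2,p=2: total = 3+4 = 7
n=2,p=3: total = 7+5 = 12
n=2,p=4: total = 12+6 = 18
n=2,p=5: total = 18+7 = 25
n=3,p=1: total = 25+4 = 29
n=3,p=2: total = 29+5 = 34
n=3,p=3: total = 34+6 = 40
n=3,p=4: total = 40+7 = 47
n=3,p=5: total = 47+8 = 55
n=4,p=1: total = 55+5 = 60
n=4,p=2: total = 60+6 = 66
n=4,p=3: total = 66+7 = 73
n=4,p=4: total = 73+8 = 81
n=4,p=5: total = 81+9 = 90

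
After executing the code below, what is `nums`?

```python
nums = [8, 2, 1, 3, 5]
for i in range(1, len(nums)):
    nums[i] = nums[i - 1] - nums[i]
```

[8, 6, 5, 2, -3]

i=1: nums[1] = 8-2 = 6 → [8, 6, 1, 3, 5]
i=2: nums[2] = 6-1 = 5 → [8, 6, 5, 3, 5]
i=3: nums[3] = 5-3 = 2 → [8, 6, 5, 2, 5]
i=4: nums[4] = 2-5 = -3 → [8, 6, 5, 2, -3]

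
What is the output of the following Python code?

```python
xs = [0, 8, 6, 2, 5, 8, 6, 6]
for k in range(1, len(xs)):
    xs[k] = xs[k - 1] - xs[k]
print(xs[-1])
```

-41

k=1: xs[1] = 0-8 = -8 → [0, -8, 6, 2, 5, 8, 6, 6]
k=2: xs[2] = (-8)-6 = -14 → [0, -8, -14, 2, 5, 8, 6, 6]
k=3: xs[3] = (-14)-2 = -16 → [0, -8, -14, -16, 5, 8, 6, 6]
k=4: xs[4] = (-16)-5 = -21 → [0, -8, -14, -16, -21, 8, 6, 6]
k=5: xs[5] = (-21)-8 = -29 → [0, -8, -14, -16, -21, -29, 6, 6]
k=6: xs[6] = (-29)-6 = -35 → [0, -8, -14, -16, -21, -29, -35, 6]
k=7: xs[7] = (-35)-6 = -41 → [0, -8, -14, -16, -21, -29, -35, -41]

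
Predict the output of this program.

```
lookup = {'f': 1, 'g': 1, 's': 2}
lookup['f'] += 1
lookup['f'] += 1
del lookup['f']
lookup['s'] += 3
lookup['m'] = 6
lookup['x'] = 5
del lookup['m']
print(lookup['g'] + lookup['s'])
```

6

lookup['f'] = 1+1 = 2 → {'f': 2, 'g': 1, 's': 2}
lookup['f'] = 2+1 = 3 → {'f': 3, 'g': 1, 's': 2}
del 'f' → {'g': 1, 's': 2}
lookup['s'] = 2+3 = 5 → {'g': 1, 's': 5}
lookup['m'] = 6 → {'g': 1, 's': 5, 'm': 6}
lookup['x'] = 5 → {'g': 1, 's': 5, 'm': 6, 'x': 5}
del 'm' → {'g': 1, 's': 5, 'x': 5}
lookup['g']+lookup['s'] = 1+5 = 6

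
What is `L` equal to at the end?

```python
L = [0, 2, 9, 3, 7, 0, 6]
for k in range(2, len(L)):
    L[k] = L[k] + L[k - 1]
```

k=2: L[2] = 9+2 = 11 → [0, 2, 11, 3, 7, 0, 6]
k=3: L[3] = 3+11 = 14 → [0, 2, 11, 14, 7, 0, 6]
k=4: L[4] = 7+14 = 21 → [0, 2, 11, 14, 21, 0, 6]
k=5: L[5] = 0+21 = 21 → [0, 2, 11, 14, 21, 21, 6]
k=6: L[6] = 6+21 = 27 → [0, 2, 11, 14, 21, 21, 27]

[0, 2, 11, 14, 21, 21, 27]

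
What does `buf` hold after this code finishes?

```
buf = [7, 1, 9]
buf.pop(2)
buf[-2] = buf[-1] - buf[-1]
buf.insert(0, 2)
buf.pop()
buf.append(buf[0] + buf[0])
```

[2, 0, 4]

pop(2) removes 9 → [7, 1]
buf[-2] = buf[-1]-buf[-1] = 1-1 = 0 → [0, 1]
insert 2 at 0 → [2, 0, 1]
pop() removes 1 → [2, 0]
append buf[0]+buf[0] = 2+2 = 4 → [2, 0, 4]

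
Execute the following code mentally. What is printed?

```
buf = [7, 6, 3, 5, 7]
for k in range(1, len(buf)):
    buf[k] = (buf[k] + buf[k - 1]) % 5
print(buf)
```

[7, 3, 1, 1, 3]

k=1: buf[1] = (6+7)%5 = 3 → [7, 3, 3, 5, 7]
k=2: buf[2] = (3+3)%5 = 1 → [7, 3, 1, 5, 7]
k=3: buf[3] = (5+1)%5 = 1 → [7, 3, 1, 1, 7]
k=4: buf[4] = (7+1)%5 = 3 → [7, 3, 1, 1, 3]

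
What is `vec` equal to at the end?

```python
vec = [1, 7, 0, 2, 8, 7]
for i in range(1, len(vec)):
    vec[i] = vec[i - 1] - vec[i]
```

i=1: vec[1] = 1-7 = -6 → [1, -6, 0, 2, 8, 7]
i=2: vec[2] = (-6)-0 = -6 → [1, -6, -6, 2, 8, 7]
i=3: vec[3] = (-6)-2 = -8 → [1, -6, -6, -8, 8, 7]
i=4: vec[4] = (-8)-8 = -16 → [1, -6, -6, -8, -16, 7]
i=5: vec[5] = (-16)-7 = -23 → [1, -6, -6, -8, -16, -23]

[1, -6, -6, -8, -16, -23]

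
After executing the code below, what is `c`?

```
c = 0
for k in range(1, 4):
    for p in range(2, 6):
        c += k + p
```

k=1,p=2: c = 0+3 = 3
k=1,p=3: c = 3+4 = 7
k=1,p=4: c = 7+5 = 12
k=1,p=5: c = 12+6 = 18
k=2,p=2: c = 18+4 = 22
k=2,p=3: c = 22+5 = 27
k=2,p=4: c = 27+6 = 33
k=2,p=5: c = 33+7 = 40
k=3,p=2: c = 40+5 = 45
k=3,p=3: c = 45+6 = 51
k=3,p=4: c = 51+7 = 58
k=3,p=5: c = 58+8 = 66

66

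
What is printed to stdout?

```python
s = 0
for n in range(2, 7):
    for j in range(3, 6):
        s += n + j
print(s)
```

n=2,j=3: s = 0+5 = 5
n=2,j=4: s = 5+6 = 11
n=2,j=5: s = 11+7 = 18
n=3,j=3: s = 18+6 = 24
n=3,j=4: s = 24+7 = 31
n=3,j=5: s = 31+8 = 39
n=4,j=3: s = 39+7 = 46
n=4,j=4: s = 46+8 = 54
n=4,j=5: s = 54+9 = 63
n=5,j=3: s = 63+8 = 71
n=5,j=4: s = 71+9 = 80
n=5,j=5: s = 80+10 = 90
n=6,j=3: s = 90+9 = 99
n=6,j=4: s = 99+10 = 109
n=6,j=5: s = 109+11 = 120

120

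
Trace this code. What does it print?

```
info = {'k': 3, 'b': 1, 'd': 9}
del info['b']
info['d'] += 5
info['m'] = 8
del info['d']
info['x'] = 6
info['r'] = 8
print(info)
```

del 'b' → {'k': 3, 'd': 9}
info['d'] = 9+5 = 14 → {'k': 3, 'd': 14}
info['m'] = 8 → {'k': 3, 'd': 14, 'm': 8}
del 'd' → {'k': 3, 'm': 8}
info['x'] = 6 → {'k': 3, 'm': 8, 'x': 6}
info['r'] = 8 → {'k': 3, 'm': 8, 'x': 6, 'r': 8}

{'k': 3, 'm': 8, 'x': 6, 'r': 8}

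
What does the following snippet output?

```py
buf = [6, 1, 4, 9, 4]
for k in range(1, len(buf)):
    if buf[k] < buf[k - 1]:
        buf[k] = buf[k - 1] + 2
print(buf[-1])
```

14

k=1: 1<6, buf[1] = 6+2 = 8 → [6, 8, 4, 9, 4]
k=2: 4<8, buf[2] = 8+2 = 10 → [6, 8, 10, 9, 4]
k=3: 9<10, buf[3] = 10+2 = 12 → [6, 8, 10, 12, 4]
k=4: 4<12, buf[4] = 12+2 = 14 → [6, 8, 10, 12, 14]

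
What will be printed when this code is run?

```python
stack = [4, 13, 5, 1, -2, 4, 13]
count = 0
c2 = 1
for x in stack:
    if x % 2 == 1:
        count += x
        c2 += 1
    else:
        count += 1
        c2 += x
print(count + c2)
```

46

x=4: not odd, count = 0+1 = 1; c2=5
x=13: odd, count = 1+13 = 14; c2=6
x=5: odd, count = 14+5 = 19; c2=7
x=1: odd, count = 19+1 = 20; c2=8
x=-2: not odd, count = 20+1 = 21; c2=6
x=4: not odd, count = 21+1 = 22; c2=10
x=13: odd, count = 22+13 = 35; c2=11
count+c2 = 35+11 = 46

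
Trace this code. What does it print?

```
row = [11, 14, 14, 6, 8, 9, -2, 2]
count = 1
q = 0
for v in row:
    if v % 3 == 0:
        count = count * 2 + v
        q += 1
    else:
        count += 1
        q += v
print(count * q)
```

2009

v=11: not %3==0, count = 1+1 = 2; q=11
v=14: not %3==0, count = 2+1 = 3; q=25
v=14: not %3==0, count = 3+1 = 4; q=39
v=6: %3==0, count = 4*2+6 = 14; q=40
v=8: not %3==0, count = 14+1 = 15; q=48
v=9: %3==0, count = 15*2+9 = 39; q=49
v=-2: not %3==0, count = 39+1 = 40; q=47
v=2: not %3==0, count = 40+1 = 41; q=49
count*q = 41*49 = 2009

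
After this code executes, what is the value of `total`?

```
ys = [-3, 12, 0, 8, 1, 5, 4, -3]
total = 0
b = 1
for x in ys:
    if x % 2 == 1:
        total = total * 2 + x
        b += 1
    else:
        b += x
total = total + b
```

16

x=-3: odd, total = 0*2+(-3) = -3; b=2
x=12: not odd; b=14
x=0: not odd; b=14
x=8: not odd; b=22
x=1: odd, total = (-3)*2+1 = -5; b=23
x=5: odd, total = (-5)*2+5 = -5; b=24
x=4: not odd; b=28
x=-3: odd, total = (-5)*2+(-3) = -13; b=29
total+b = (-13)+29 = 16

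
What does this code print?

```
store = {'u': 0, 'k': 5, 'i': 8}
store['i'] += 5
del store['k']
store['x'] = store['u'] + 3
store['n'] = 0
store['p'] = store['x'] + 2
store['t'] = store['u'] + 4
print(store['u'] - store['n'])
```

store['i'] = 8+5 = 13 → {'u': 0, 'k': 5, 'i': 13}
del 'k' → {'u': 0, 'i': 13}
store['x'] = store['u']+3 = 3 → {'u': 0, 'i': 13, 'x': 3}
store['n'] = 0 → {'u': 0, 'i': 13, 'x': 3, 'n': 0}
store['p'] = store['x']+2 = 5 → {'u': 0, 'i': 13, 'x': 3, 'n': 0, 'p': 5}
store['t'] = store['u']+4 = 4 → {'u': 0, 'i': 13, 'x': 3, 'n': 0, 'p': 5, 't': 4}
store['u']-store['n'] = 0-0 = 0

0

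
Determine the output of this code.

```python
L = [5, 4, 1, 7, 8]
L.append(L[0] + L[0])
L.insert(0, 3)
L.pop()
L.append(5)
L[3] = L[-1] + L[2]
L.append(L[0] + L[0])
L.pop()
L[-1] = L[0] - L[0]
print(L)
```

[3, 5, 4, 9, 7, 8, 0]

append L[0]+L[0] = 5+5 = 10 → [5, 4, 1, 7, 8, 10]
insert 3 at 0 → [3, 5, 4, 1, 7, 8, 10]
pop() removes 10 → [3, 5, 4, 1, 7, 8]
append 5 → [3, 5, 4, 1, 7, 8, 5]
L[3] = L[-1]+L[2] = 5+4 = 9 → [3, 5, 4, 9, 7, 8, 5]
append L[0]+L[0] = 3+3 = 6 → [3, 5, 4, 9, 7, 8, 5, 6]
pop() removes 6 → [3, 5, 4, 9, 7, 8, 5]
L[-1] = L[0]-L[0] = 3-3 = 0 → [3, 5, 4, 9, 7, 8, 0]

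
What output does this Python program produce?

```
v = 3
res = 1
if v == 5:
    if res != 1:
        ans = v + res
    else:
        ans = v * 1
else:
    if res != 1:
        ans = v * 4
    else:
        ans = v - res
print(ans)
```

v=3, res=1
v == 5 is False; res != 1 is False
→ ans = v - res = 2

2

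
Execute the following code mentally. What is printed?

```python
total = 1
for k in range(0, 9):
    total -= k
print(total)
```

k=0: total = 1-0 = 1
k=1: total = 1-1 = 0
k=2: total = 0-2 = -2
k=3: total = (-2)-3 = -5
k=4: total = (-5)-4 = -9
k=5: total = (-9)-5 = -14
k=6: total = (-14)-6 = -20
k=7: total = (-20)-7 = -27
k=8: total = (-27)-8 = -35

-35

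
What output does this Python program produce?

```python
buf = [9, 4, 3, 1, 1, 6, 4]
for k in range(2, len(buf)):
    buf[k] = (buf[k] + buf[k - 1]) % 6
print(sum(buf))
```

k=2: buf[2] = (3+4)%6 = 1 → [9, 4, 1, 1, 1, 6, 4]
k=3: buf[3] = (1+1)%6 = 2 → [9, 4, 1, 2, 1, 6, 4]
k=4: buf[4] = (1+2)%6 = 3 → [9, 4, 1, 2, 3, 6, 4]
k=5: buf[5] = (6+3)%6 = 3 → [9, 4, 1, 2, 3, 3, 4]
k=6: buf[6] = (4+3)%6 = 1 → [9, 4, 1, 2, 3, 3, 1]
sum = 23

23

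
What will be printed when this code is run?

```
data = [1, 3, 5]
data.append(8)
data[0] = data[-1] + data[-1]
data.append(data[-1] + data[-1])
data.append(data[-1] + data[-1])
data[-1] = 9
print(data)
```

append 8 → [1, 3, 5, 8]
data[0] = data[-1]+data[-1] = 8+8 = 16 → [16, 3, 5, 8]
append data[-1]+data[-1] = 8+8 = 16 → [16, 3, 5, 8, 16]
append data[-1]+data[-1] = 16+16 = 32 → [16, 3, 5, 8, 16, 32]
data[-1] = 9 → [16, 3, 5, 8, 16, 9]

[16, 3, 5, 8, 16, 9]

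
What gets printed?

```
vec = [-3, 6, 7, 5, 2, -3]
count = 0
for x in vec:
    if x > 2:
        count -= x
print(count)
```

-18

x=-3: not >2
x=6: >2, count = 0-6 = -6
x=7: >2, count = (-6)-7 = -13
x=5: >2, count = (-13)-5 = -18
x=2: not >2
x=-3: not >2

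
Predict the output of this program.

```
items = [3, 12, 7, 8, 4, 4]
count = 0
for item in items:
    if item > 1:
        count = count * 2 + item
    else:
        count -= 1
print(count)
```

388

item=3: >1, count = 0*2+3 = 3
item=12: >1, count = 3*2+12 = 18
item=7: >1, count = 18*2+7 = 43
item=8: >1, count = 43*2+8 = 94
item=4: >1, count = 94*2+4 = 192
item=4: >1, count = 192*2+4 = 388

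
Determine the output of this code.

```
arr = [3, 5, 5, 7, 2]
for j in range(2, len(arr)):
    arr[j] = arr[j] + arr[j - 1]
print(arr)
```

j=2: arr[2] = 5+5 = 10 → [3, 5, 10, 7, 2]
j=3: arr[3] = 7+10 = 17 → [3, 5, 10, 17, 2]
j=4: arr[4] = 2+17 = 19 → [3, 5, 10, 17, 19]

[3, 5, 10, 17, 19]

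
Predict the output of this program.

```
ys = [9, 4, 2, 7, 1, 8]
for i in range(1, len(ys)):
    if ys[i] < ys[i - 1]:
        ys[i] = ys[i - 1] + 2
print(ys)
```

i=1: 4<9, ys[1] = 9+2 = 11 → [9, 11, 2, 7, 1, 8]
i=2: 2<11, ys[2] = 11+2 = 13 → [9, 11, 13, 7, 1, 8]
i=3: 7<13, ys[3] = 13+2 = 15 → [9, 11, 13, 15, 1, 8]
i=4: 1<15, ys[4] = 15+2 = 17 → [9, 11, 13, 15, 17, 8]
i=5: 8<17, ys[5] = 17+2 = 19 → [9, 11, 13, 15, 17, 19]

[9, 11, 13, 15, 17, 19]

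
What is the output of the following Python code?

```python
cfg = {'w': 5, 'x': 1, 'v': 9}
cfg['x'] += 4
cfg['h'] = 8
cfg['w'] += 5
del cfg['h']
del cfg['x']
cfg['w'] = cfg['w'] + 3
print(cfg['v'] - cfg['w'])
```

cfg['x'] = 1+4 = 5 → {'w': 5, 'x': 5, 'v': 9}
cfg['h'] = 8 → {'w': 5, 'x': 5, 'v': 9, 'h': 8}
cfg['w'] = 5+5 = 10 → {'w': 10, 'x': 5, 'v': 9, 'h': 8}
del 'h' → {'w': 10, 'x': 5, 'v': 9}
del 'x' → {'w': 10, 'v': 9}
cfg['w'] = cfg['w']+3 = 13 → {'w': 13, 'v': 9}
cfg['v']-cfg['w'] = 9-13 = -4

-4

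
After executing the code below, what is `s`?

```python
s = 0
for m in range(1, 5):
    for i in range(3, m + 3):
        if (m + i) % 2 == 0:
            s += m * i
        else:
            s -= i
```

60

m=1,i=3: even sum, s = 0+3 = 3
m=2,i=3: odd sum, s = 3-3 = 0
m=2,i=4: even sum, s = 0+8 = 8
m=3,i=3: even sum, s = 8+9 = 17
m=3,i=4: odd sum, s = 17-4 = 13
m=3,i=5: even sum, s = 13+15 = 28
m=4,i=3: odd sum, s = 28-3 = 25
m=4,i=4: even sum, s = 25+16 = 41
m=4,i=5: odd sum, s = 41-5 = 36
m=4,i=6: even sum, s = 36+24 = 60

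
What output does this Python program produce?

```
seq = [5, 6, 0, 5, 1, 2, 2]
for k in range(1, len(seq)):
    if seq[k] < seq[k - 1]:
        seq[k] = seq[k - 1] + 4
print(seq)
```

[5, 6, 10, 14, 18, 22, 26]

k=1: 6>=5, unchanged → [5, 6, 0, 5, 1, 2, 2]
k=2: 0<6, seq[2] = 6+4 = 10 → [5, 6, 10, 5, 1, 2, 2]
k=3: 5<10, seq[3] = 10+4 = 14 → [5, 6, 10, 14, 1, 2, 2]
k=4: 1<14, seq[4] = 14+4 = 18 → [5, 6, 10, 14, 18, 2, 2]
k=5: 2<18, seq[5] = 18+4 = 22 → [5, 6, 10, 14, 18, 22, 2]
k=6: 2<22, seq[6] = 22+4 = 26 → [5, 6, 10, 14, 18, 22, 26]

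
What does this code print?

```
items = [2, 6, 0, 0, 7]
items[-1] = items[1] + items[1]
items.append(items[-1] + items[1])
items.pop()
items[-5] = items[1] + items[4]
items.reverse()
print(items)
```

[12, 0, 0, 6, 18]

items[-1] = items[1]+items[1] = 6+6 = 12 → [2, 6, 0, 0, 12]
append items[-1]+items[1] = 12+6 = 18 → [2, 6, 0, 0, 12, 18]
pop() removes 18 → [2, 6, 0, 0, 12]
items[-5] = items[1]+items[4] = 6+12 = 18 → [18, 6, 0, 0, 12]
reverse → [12, 0, 0, 6, 18]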